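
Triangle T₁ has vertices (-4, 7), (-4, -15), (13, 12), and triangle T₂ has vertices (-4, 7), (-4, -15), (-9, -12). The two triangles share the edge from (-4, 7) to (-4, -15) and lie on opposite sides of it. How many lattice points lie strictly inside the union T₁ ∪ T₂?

The union is the simple quadrilateral with vertices (-4, 7), (13, 12), (-4, -15), (-9, -12) in order.
Using the shoelace formula, 2A = |((-4)·12 − 13·7) + (13·(-15) − (-4)·12) + ((-4)·(-12) − (-9)·(-15)) + ((-9)·7 − (-4)·(-12))| = 484, so the area is 242.
Summing gcd(|Δx|,|Δy|) over the edges gives the boundary count: gcd(17,5) + gcd(17,27) + gcd(5,3) + gcd(5,19) = 1+1+1+1 = 4.
By Pick's theorem I = A − B/2 + 1 = 242 − 4/2 + 1 = 241.

241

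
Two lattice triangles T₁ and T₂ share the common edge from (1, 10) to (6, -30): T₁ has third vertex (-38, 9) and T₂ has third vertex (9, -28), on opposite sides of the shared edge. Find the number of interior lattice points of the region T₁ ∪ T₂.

846

The union is the simple quadrilateral with vertices (1, 10), (-38, 9), (6, -30), (9, -28) in order.
By the shoelace formula, twice the signed area is |(1·9 − (-38)·10) + ((-38)·(-30) − 6·9) + (6·(-28) − 9·(-30)) + (9·10 − 1·(-28))| = 1695, so the area is 847.5.
Along each edge there are gcd(|Δx|,|Δy|)+1 lattice points, so counting each shared vertex once the boundary has gcd(39,1) + gcd(44,39) + gcd(3,2) + gcd(8,38) = 1+1+1+2 = 5.
By Pick's theorem I = A − B/2 + 1 = 847.5 − 5/2 + 1 = 846.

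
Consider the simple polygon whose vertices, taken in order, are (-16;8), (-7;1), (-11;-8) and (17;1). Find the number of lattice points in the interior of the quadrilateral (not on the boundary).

191

Using the shoelace formula, 2A = |[(-16)·1 − (-7)·8] + [(-7)·(-8) − (-11)·1] + [(-11)·1 − 17·(-8)] + [17·8 − (-16)·1]| = 384, so the area is 192.
Summing gcd(|Δx|,|Δy|) over the edges gives the boundary count: gcd(9,7) + gcd(4,9) + gcd(28,9) + gcd(33,7) = 1+1+1+1 = 4.
Pick's theorem gives I = A − B/2 + 1 = 192 − 4/2 + 1 = 191.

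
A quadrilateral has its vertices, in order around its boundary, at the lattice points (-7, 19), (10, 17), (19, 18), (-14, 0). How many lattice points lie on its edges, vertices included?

6

Along each edge there are gcd(|Δx|,|Δy|)+1 lattice points, so counting each shared vertex once the boundary has gcd(17,2) + gcd(9,1) + gcd(33,18) + gcd(7,19) = 1+1+3+1 = 6.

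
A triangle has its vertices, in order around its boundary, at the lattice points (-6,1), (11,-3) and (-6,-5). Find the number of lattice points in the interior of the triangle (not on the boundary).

48

Using the shoelace formula, 2A = |((-6)·(-3) − 11·1) + (11·(-5) − (-6)·(-3)) + ((-6)·1 − (-6)·(-5))| = 102, so the area is 51.
The number of boundary lattice points is Σ gcd(|Δx|,|Δy|) = gcd(17,4) + gcd(17,2) + gcd(0,6) = 1+1+6 = 8.
Pick's theorem gives I = A − B/2 + 1 = 51 − 8/2 + 1 = 48.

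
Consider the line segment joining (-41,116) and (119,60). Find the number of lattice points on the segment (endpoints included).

9

The number of lattice points on a segment between lattice points is gcd(|Δx|,|Δy|) + 1 = gcd(160,56) + 1 = 8 + 1 = 9.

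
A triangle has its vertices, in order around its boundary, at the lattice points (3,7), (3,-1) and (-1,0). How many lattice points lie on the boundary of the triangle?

10

Summing gcd(|Δx|,|Δy|) over the edges gives the boundary count: gcd(0,8) + gcd(4,1) + gcd(4,7) = 8+1+1 = 10.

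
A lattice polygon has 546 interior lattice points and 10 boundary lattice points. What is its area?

Pick's theorem states A = I + B/2 − 1, so A = 546 + 10/2 − 1 = 550.

550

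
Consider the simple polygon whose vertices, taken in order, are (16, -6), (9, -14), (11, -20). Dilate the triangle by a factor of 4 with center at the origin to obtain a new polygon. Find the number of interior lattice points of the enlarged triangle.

The shoelace formula gives twice the area as |(16·(-14) − 9·(-6)) + (9·(-20) − 11·(-14)) + (11·(-6) − 16·(-20))| = 58, so the area is 29.
The number of boundary lattice points is Σ gcd(|Δx|,|Δy|) = gcd(7,8) + gcd(2,6) + gcd(5,14) = 1+2+1 = 4.
Scaling by 4 multiplies the area by 4² = 16 (so the new area is 464) and multiplies the boundary lattice-point count by 4, giving 16.
By Pick's theorem, the interior count of the dilated polygon is 464 − 16/2 + 1 = 457.

457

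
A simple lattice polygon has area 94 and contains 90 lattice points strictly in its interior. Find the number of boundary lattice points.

10

Pick's theorem gives A = I + B/2 − 1, so B = 2(A − I + 1) = 2(94 − 90 + 1) = 10.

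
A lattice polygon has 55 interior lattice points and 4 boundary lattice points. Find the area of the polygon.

56

Pick's theorem states A = I + B/2 − 1, so A = 55 + 4/2 − 1 = 56.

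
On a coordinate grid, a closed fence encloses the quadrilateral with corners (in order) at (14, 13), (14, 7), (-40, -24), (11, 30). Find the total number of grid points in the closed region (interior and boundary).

683

The shoelace formula gives twice the area as |(14·7 − 14·13) + (14·(-24) − (-40)·7) + ((-40)·30 − 11·(-24)) + (11·13 − 14·30)| = 1353, so the area is 676.5.
Along each edge there are gcd(|Δx|,|Δy|)+1 lattice points, so counting each shared vertex once the boundary has gcd(0,6) + gcd(54,31) + gcd(51,54) + gcd(3,17) = 6+1+3+1 = 11.
Pick's theorem gives I = A − B/2 + 1 = 676.5 − 11/2 + 1 = 672, so the closed region contains I + B = 672 + 11 = 683 lattice points.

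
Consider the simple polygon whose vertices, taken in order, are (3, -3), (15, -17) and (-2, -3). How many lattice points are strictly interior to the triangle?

The shoelace formula gives twice the area as |[3·(-17) − 15·(-3)] + [15·(-3) − (-2)·(-17)] + [(-2)·(-3) − 3·(-3)]| = 70, so the area is 35.
Summing gcd(|Δx|,|Δy|) over the edges gives the boundary count: gcd(12,14) + gcd(17,14) + gcd(5,0) = 2+1+5 = 8.
Pick's theorem gives I = A − B/2 + 1 = 35 − 8/2 + 1 = 32.

32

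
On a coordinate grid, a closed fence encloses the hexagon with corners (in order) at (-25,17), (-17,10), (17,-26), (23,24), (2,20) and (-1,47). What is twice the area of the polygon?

By the shoelace formula, twice the signed area is |((-25)·10 − (-17)·17) + ((-17)·(-26) − 17·10) + (17·24 − 23·(-26)) + (23·20 − 2·24) + (2·47 − (-1)·20) + ((-1)·17 − (-25)·47)| = 3001, so the area is 1500.5.

3001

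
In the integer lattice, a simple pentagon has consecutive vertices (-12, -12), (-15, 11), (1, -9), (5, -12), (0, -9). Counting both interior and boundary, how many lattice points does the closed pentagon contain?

Using the shoelace formula, 2A = |((-12)·11 − (-15)·(-12)) + ((-15)·(-9) − 1·11) + (1·(-12) − 5·(-9)) + (5·(-9) − 0·(-12)) + (0·(-12) − (-12)·(-9))| = 308, so the area is 154.
The number of boundary lattice points is Σ gcd(|Δx|,|Δy|) = gcd(3,23) + gcd(16,20) + gcd(4,3) + gcd(5,3) + gcd(12,3) = 1+4+1+1+3 = 10.
Pick's theorem gives I = A − B/2 + 1 = 154 − 10/2 + 1 = 150, so the closed region contains I + B = 150 + 10 = 160 lattice points.

160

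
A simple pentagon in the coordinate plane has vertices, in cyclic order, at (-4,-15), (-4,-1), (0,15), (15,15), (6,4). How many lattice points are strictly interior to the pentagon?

Using the shoelace formula, 2A = |[(-4)·(-1) − (-4)·(-15)] + [(-4)·15 − 0·(-1)] + [0·15 − 15·15] + [15·4 − 6·15] + [6·(-15) − (-4)·4]| = 445, so the area is 445/2.
The number of boundary lattice points is Σ gcd(|Δx|,|Δy|) = gcd(0,14) + gcd(4,16) + gcd(15,0) + gcd(9,11) + gcd(10,19) = 14+4+15+1+1 = 35.
By Pick's theorem A = I + B/2 − 1, so I = 445/2 − 35/2 + 1 = 206.

206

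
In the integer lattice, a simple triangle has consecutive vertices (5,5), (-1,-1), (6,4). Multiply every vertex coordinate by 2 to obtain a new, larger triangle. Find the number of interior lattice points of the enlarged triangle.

By the shoelace formula, twice the signed area is |(5·(-1) − (-1)·5) + ((-1)·4 − 6·(-1)) + (6·5 − 5·4)| = 12, so the area is 6.
Along each edge there are gcd(|Δx|,|Δy|)+1 lattice points, so counting each shared vertex once the boundary has gcd(6,6) + gcd(7,5) + gcd(1,1) = 6+1+1 = 8.
Scaling by 2 multiplies the area by 2² = 4 (so the new area is 24) and multiplies the boundary lattice-point count by 2, giving 16.
By Pick's theorem, the interior count of the dilated polygon is 24 − 16/2 + 1 = 17.

17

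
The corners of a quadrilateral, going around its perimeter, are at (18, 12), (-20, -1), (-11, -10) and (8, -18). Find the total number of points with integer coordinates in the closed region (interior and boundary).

By the shoelace formula, twice the signed area is |(18·(-1) − (-20)·12) + ((-20)·(-10) − (-11)·(-1)) + ((-11)·(-18) − 8·(-10)) + (8·12 − 18·(-18))| = 1109, so the area is 1109/2.
Summing gcd(|Δx|,|Δy|) over the edges gives the boundary count: gcd(38,13) + gcd(9,9) + gcd(19,8) + gcd(10,30) = 1+9+1+10 = 21.
Pick's theorem gives I = A − B/2 + 1 = 1109/2 − 21/2 + 1 = 545, so the closed region contains I + B = 545 + 21 = 566 lattice points.

566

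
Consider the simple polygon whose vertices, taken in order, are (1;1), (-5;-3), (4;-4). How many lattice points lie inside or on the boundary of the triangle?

24

The shoelace formula gives twice the area as |(1·(-3) − (-5)·1) + ((-5)·(-4) − 4·(-3)) + (4·1 − 1·(-4))| = 42, so the area is 21.
Along each edge there are gcd(|Δx|,|Δy|)+1 lattice points, so counting each shared vertex once the boundary has gcd(6,4) + gcd(9,1) + gcd(3,5) = 2+1+1 = 4.
Pick's theorem gives I = A − B/2 + 1 = 21 − 4/2 + 1 = 20, so the closed region contains I + B = 20 + 4 = 24 lattice points.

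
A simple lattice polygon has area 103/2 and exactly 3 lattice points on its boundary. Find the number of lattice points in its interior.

Pick's theorem A = I + B/2 − 1 rearranges to I = A − B/2 + 1 = 103/2 − 3/2 + 1 = 51.

51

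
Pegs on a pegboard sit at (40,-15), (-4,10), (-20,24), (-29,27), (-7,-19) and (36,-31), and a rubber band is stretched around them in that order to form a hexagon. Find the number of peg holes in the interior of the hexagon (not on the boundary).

The shoelace formula gives twice the area as |(40·10 − (-4)·(-15)) + ((-4)·24 − (-20)·10) + ((-20)·27 − (-29)·24) + ((-29)·(-19) − (-7)·27) + ((-7)·(-31) − 36·(-19)) + (36·(-15) − 40·(-31))| = 2941, so the area is 1470.5.
Along each edge there are gcd(|Δx|,|Δy|)+1 lattice points, so counting each shared vertex once the boundary has gcd(44,25) + gcd(16,14) + gcd(9,3) + gcd(22,46) + gcd(43,12) + gcd(4,16) = 1+2+3+2+1+4 = 13.
Pick's theorem gives I = A − B/2 + 1 = 1470.5 − 13/2 + 1 = 1465.

1465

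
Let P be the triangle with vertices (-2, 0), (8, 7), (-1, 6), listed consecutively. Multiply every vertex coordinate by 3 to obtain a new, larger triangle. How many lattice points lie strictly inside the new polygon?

The shoelace formula gives twice the area as |[(-2)·7 − 8·0] + [8·6 − (-1)·7] + [(-1)·0 − (-2)·6]| = 53, so the area is 53/2.
Along each edge there are gcd(|Δx|,|Δy|)+1 lattice points, so counting each shared vertex once the boundary has gcd(10,7) + gcd(9,1) + gcd(1,6) = 1+1+1 = 3.
Scaling by 3 multiplies the area by 3² = 9 (so the new area is 477/2) and multiplies the boundary lattice-point count by 3, giving 9.
By Pick's theorem, the interior count of the dilated polygon is 477/2 − 9/2 + 1 = 235.

235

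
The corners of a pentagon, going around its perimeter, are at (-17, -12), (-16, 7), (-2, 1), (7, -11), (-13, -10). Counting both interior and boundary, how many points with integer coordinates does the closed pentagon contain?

By the shoelace formula, twice the signed area is |[(-17)·7 − (-16)·(-12)] + [(-16)·1 − (-2)·7] + [(-2)·(-11) − 7·1] + [7·(-10) − (-13)·(-11)] + [(-13)·(-12) − (-17)·(-10)]| = 525, so the area is 262.5.
Along each edge there are gcd(|Δx|,|Δy|)+1 lattice points, so counting each shared vertex once the boundary has gcd(1,19) + gcd(14,6) + gcd(9,12) + gcd(20,1) + gcd(4,2) = 1+2+3+1+2 = 9.
Pick's theorem gives I = A − B/2 + 1 = 262.5 − 9/2 + 1 = 259, so the closed region contains I + B = 259 + 9 = 268 lattice points.

268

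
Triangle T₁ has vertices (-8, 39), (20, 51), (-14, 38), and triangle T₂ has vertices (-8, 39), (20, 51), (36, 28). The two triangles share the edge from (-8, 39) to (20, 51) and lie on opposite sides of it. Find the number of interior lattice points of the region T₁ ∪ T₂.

434

The union is the simple quadrilateral with vertices (-8, 39), (-14, 38), (20, 51), (36, 28) in order.
By the shoelace formula, twice the signed area is |((-8)·38 − (-14)·39) + ((-14)·51 − 20·38) + (20·28 − 36·51) + (36·39 − (-8)·28)| = 880, so the area is 440.
Summing gcd(|Δx|,|Δy|) over the edges gives the boundary count: gcd(6,1) + gcd(34,13) + gcd(16,23) + gcd(44,11) = 1+1+1+11 = 14.
By Pick's theorem I = A − B/2 + 1 = 440 − 14/2 + 1 = 434.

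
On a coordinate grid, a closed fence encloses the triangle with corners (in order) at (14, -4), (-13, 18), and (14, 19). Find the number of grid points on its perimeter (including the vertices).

The number of boundary lattice points is Σ gcd(|Δx|,|Δy|) = gcd(27,22) + gcd(27,1) + gcd(0,23) = 1+1+23 = 25.

25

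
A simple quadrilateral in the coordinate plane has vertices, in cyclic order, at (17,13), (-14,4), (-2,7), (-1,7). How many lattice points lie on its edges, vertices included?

Along each edge there are gcd(|Δx|,|Δy|)+1 lattice points, so counting each shared vertex once the boundary has gcd(31,9) + gcd(12,3) + gcd(1,0) + gcd(18,6) = 1+3+1+6 = 11.

11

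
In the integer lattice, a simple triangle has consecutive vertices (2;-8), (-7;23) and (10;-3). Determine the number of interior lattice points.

146

Using the shoelace formula, 2A = |(2·23 − (-7)·(-8)) + ((-7)·(-3) − 10·23) + (10·(-8) − 2·(-3))| = 293, so the area is 293/2.
Summing gcd(|Δx|,|Δy|) over the edges gives the boundary count: gcd(9,31) + gcd(17,26) + gcd(8,5) = 1+1+1 = 3.
Pick's theorem gives I = A − B/2 + 1 = 293/2 − 3/2 + 1 = 146.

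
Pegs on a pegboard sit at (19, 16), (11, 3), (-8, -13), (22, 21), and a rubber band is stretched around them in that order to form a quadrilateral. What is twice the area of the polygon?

Using the shoelace formula, 2A = |[19·3 − 11·16] + [11·(-13) − (-8)·3] + [(-8)·21 − 22·(-13)] + [22·16 − 19·21]| = 167, so the area is 83.5.

167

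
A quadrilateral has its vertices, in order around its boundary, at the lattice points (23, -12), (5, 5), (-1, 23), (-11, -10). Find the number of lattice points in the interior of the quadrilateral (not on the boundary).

Using the shoelace formula, 2A = |(23·5 − 5·(-12)) + (5·23 − (-1)·5) + ((-1)·(-10) − (-11)·23) + ((-11)·(-12) − 23·(-10))| = 920, so the area is 460.
Summing gcd(|Δx|,|Δy|) over the edges gives the boundary count: gcd(18,17) + gcd(6,18) + gcd(10,33) + gcd(34,2) = 1+6+1+2 = 10.
By Pick's theorem A = I + B/2 − 1, so I = 460 − 10/2 + 1 = 456.

456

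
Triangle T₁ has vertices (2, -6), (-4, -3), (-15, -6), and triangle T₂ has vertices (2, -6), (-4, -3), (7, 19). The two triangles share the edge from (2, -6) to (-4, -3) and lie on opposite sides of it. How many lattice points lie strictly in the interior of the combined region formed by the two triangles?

92

The union is the simple quadrilateral with vertices (2, -6), (-15, -6), (-4, -3), (7, 19) in order.
Using the shoelace formula, 2A = |(2·(-6) − (-15)·(-6)) + ((-15)·(-3) − (-4)·(-6)) + ((-4)·19 − 7·(-3)) + (7·(-6) − 2·19)| = 216, so the area is 108.
The number of boundary lattice points is Σ gcd(|Δx|,|Δy|) = gcd(17,0) + gcd(11,3) + gcd(11,22) + gcd(5,25) = 17+1+11+5 = 34.
By Pick's theorem I = A − B/2 + 1 = 108 − 34/2 + 1 = 92.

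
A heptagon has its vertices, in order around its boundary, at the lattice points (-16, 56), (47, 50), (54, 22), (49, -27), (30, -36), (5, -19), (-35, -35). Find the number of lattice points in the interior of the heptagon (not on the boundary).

The shoelace formula gives twice the area as |[(-16)·50 − 47·56] + [47·22 − 54·50] + [54·(-27) − 49·22] + [49·(-36) − 30·(-27)] + [30·(-19) − 5·(-36)] + [5·(-35) − (-35)·(-19)] + [(-35)·56 − (-16)·(-35)]| = 12338, so the area is 6169.
The number of boundary lattice points is Σ gcd(|Δx|,|Δy|) = gcd(63,6) + gcd(7,28) + gcd(5,49) + gcd(19,9) + gcd(25,17) + gcd(40,16) + gcd(19,91) = 3+7+1+1+1+8+1 = 22.
By Pick's theorem A = I + B/2 − 1, so I = 6169 − 22/2 + 1 = 6159.

6159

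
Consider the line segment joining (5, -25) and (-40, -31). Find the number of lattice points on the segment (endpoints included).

The number of lattice points on a segment between lattice points is gcd(|Δx|,|Δy|) + 1 = gcd(45,6) + 1 = 3 + 1 = 4.

4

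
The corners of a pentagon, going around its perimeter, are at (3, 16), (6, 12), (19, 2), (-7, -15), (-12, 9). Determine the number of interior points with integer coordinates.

503

By the shoelace formula, twice the signed area is |(3·12 − 6·16) + (6·2 − 19·12) + (19·(-15) − (-7)·2) + ((-7)·9 − (-12)·(-15)) + ((-12)·16 − 3·9)| = 1009, so the area is 1009/2.
Along each edge there are gcd(|Δx|,|Δy|)+1 lattice points, so counting each shared vertex once the boundary has gcd(3,4) + gcd(13,10) + gcd(26,17) + gcd(5,24) + gcd(15,7) = 1+1+1+1+1 = 5.
Pick's theorem gives I = A − B/2 + 1 = 1009/2 − 5/2 + 1 = 503.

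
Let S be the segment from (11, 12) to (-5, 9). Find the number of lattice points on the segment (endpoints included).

The number of lattice points on a segment between lattice points is gcd(|Δx|,|Δy|) + 1 = gcd(16,3) + 1 = 1 + 1 = 2.

2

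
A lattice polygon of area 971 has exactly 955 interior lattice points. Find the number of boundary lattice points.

34

Pick's theorem gives A = I + B/2 − 1, so B = 2(A − I + 1) = 2(971 − 955 + 1) = 34.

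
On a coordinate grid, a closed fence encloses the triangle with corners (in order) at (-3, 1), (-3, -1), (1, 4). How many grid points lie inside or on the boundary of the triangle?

7

Using the shoelace formula, 2A = |((-3)·(-1) − (-3)·1) + ((-3)·4 − 1·(-1)) + (1·1 − (-3)·4)| = 8, so the area is 4.
The number of boundary lattice points is Σ gcd(|Δx|,|Δy|) = gcd(0,2) + gcd(4,5) + gcd(4,3) = 2+1+1 = 4.
Pick's theorem gives I = A − B/2 + 1 = 4 − 4/2 + 1 = 3, so the closed region contains I + B = 3 + 4 = 7 lattice points.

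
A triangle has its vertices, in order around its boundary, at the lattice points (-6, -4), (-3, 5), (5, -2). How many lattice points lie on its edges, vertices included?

The number of boundary lattice points is Σ gcd(|Δx|,|Δy|) = gcd(3,9) + gcd(8,7) + gcd(11,2) = 3+1+1 = 5.

5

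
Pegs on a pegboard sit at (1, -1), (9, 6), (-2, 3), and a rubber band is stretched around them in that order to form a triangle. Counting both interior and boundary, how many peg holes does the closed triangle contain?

29

Using the shoelace formula, 2A = |[1·6 − 9·(-1)] + [9·3 − (-2)·6] + [(-2)·(-1) − 1·3]| = 53, so the area is 53/2.
Summing gcd(|Δx|,|Δy|) over the edges gives the boundary count: gcd(8,7) + gcd(11,3) + gcd(3,4) = 1+1+1 = 3.
Pick's theorem gives I = A − B/2 + 1 = 53/2 − 3/2 + 1 = 26, so the closed region contains I + B = 26 + 3 = 29 lattice points.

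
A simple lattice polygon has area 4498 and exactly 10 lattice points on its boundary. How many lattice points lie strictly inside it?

Pick's theorem A = I + B/2 − 1 rearranges to I = A − B/2 + 1 = 4498 − 10/2 + 1 = 4494.

4494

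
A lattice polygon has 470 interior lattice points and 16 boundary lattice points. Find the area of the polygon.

By Pick's theorem, A = I + B/2 − 1 = 470 + 16/2 − 1 = 477.

477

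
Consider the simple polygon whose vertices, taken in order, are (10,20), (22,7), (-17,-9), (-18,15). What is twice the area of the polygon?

By the shoelace formula, twice the signed area is |(10·7 − 22·20) + (22·(-9) − (-17)·7) + ((-17)·15 − (-18)·(-9)) + ((-18)·20 − 10·15)| = 1376, so the area is 688.

1376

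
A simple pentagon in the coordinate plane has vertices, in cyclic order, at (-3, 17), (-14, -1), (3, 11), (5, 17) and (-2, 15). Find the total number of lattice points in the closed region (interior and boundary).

107

By the shoelace formula, twice the signed area is |((-3)·(-1) − (-14)·17) + ((-14)·11 − 3·(-1)) + (3·17 − 5·11) + (5·15 − (-2)·17) + ((-2)·17 − (-3)·15)| = 206, so the area is 103.
The number of boundary lattice points is Σ gcd(|Δx|,|Δy|) = gcd(11,18) + gcd(17,12) + gcd(2,6) + gcd(7,2) + gcd(1,2) = 1+1+2+1+1 = 6.
Pick's theorem gives I = A − B/2 + 1 = 103 − 6/2 + 1 = 101, so the closed region contains I + B = 101 + 6 = 107 lattice points.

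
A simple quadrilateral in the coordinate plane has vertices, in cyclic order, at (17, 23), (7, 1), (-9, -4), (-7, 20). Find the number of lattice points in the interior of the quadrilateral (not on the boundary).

433

Using the shoelace formula, 2A = |(17·1 − 7·23) + (7·(-4) − (-9)·1) + ((-9)·20 − (-7)·(-4)) + ((-7)·23 − 17·20)| = 872, so the area is 436.
Summing gcd(|Δx|,|Δy|) over the edges gives the boundary count: gcd(10,22) + gcd(16,5) + gcd(2,24) + gcd(24,3) = 2+1+2+3 = 8.
Pick's theorem gives I = A − B/2 + 1 = 436 − 8/2 + 1 = 433.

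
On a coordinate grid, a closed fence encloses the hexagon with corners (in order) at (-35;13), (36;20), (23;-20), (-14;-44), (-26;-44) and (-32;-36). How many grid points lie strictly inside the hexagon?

3150

Using the shoelace formula, 2A = |[(-35)·20 − 36·13] + [36·(-20) − 23·20] + [23·(-44) − (-14)·(-20)] + [(-14)·(-44) − (-26)·(-44)] + [(-26)·(-36) − (-32)·(-44)] + [(-32)·13 − (-35)·(-36)]| = 6316, so the area is 3158.
The number of boundary lattice points is Σ gcd(|Δx|,|Δy|) = gcd(71,7) + gcd(13,40) + gcd(37,24) + gcd(12,0) + gcd(6,8) + gcd(3,49) = 1+1+1+12+2+1 = 18.
By Pick's theorem A = I + B/2 − 1, so I = 3158 − 18/2 + 1 = 3150.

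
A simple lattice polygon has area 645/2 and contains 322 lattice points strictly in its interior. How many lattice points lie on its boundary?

Pick's theorem gives A = I + B/2 − 1, so B = 2(A − I + 1) = 2(645/2 − 322 + 1) = 3.

3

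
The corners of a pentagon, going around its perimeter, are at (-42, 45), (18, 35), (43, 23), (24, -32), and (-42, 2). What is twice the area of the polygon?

By the shoelace formula, twice the signed area is |((-42)·35 − 18·45) + (18·23 − 43·35) + (43·(-32) − 24·23) + (24·2 − (-42)·(-32)) + ((-42)·45 − (-42)·2)| = 8401, so the area is 8401/2.

8401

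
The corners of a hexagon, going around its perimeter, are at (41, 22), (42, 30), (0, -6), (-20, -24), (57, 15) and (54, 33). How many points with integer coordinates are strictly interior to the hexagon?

By the shoelace formula, twice the signed area is |(41·30 − 42·22) + (42·(-6) − 0·30) + (0·(-24) − (-20)·(-6)) + ((-20)·15 − 57·(-24)) + (57·33 − 54·15) + (54·22 − 41·33)| = 1908, so the area is 954.
Along each edge there are gcd(|Δx|,|Δy|)+1 lattice points, so counting each shared vertex once the boundary has gcd(1,8) + gcd(42,36) + gcd(20,18) + gcd(77,39) + gcd(3,18) + gcd(13,11) = 1+6+2+1+3+1 = 14.
Pick's theorem gives I = A − B/2 + 1 = 954 − 14/2 + 1 = 948.

948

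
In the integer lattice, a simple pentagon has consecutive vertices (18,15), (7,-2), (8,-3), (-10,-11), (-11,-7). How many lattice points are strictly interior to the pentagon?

175

Using the shoelace formula, 2A = |[18·(-2) − 7·15] + [7·(-3) − 8·(-2)] + [8·(-11) − (-10)·(-3)] + [(-10)·(-7) − (-11)·(-11)] + [(-11)·15 − 18·(-7)]| = 354, so the area is 177.
Summing gcd(|Δx|,|Δy|) over the edges gives the boundary count: gcd(11,17) + gcd(1,1) + gcd(18,8) + gcd(1,4) + gcd(29,22) = 1+1+2+1+1 = 6.
By Pick's theorem A = I + B/2 − 1, so I = 177 − 6/2 + 1 = 175.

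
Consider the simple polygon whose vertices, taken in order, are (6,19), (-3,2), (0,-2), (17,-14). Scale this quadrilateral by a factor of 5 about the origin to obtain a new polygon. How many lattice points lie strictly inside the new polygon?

6416

By the shoelace formula, twice the signed area is |(6·2 − (-3)·19) + ((-3)·(-2) − 0·2) + (0·(-14) − 17·(-2)) + (17·19 − 6·(-14))| = 516, so the area is 258.
The number of boundary lattice points is Σ gcd(|Δx|,|Δy|) = gcd(9,17) + gcd(3,4) + gcd(17,12) + gcd(11,33) = 1+1+1+11 = 14.
Scaling by 5 multiplies the area by 5² = 25 (so the new area is 6450) and multiplies the boundary lattice-point count by 5, giving 70.
By Pick's theorem, the interior count of the dilated polygon is 6450 − 70/2 + 1 = 6416.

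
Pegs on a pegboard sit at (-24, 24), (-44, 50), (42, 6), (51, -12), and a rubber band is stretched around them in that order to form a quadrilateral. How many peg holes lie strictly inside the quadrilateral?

1184

Using the shoelace formula, 2A = |[(-24)·50 − (-44)·24] + [(-44)·6 − 42·50] + [42·(-12) − 51·6] + [51·24 − (-24)·(-12)]| = 2382, so the area is 1191.
Along each edge there are gcd(|Δx|,|Δy|)+1 lattice points, so counting each shared vertex once the boundary has gcd(20,26) + gcd(86,44) + gcd(9,18) + gcd(75,36) = 2+2+9+3 = 16.
By Pick's theorem A = I + B/2 − 1, so I = 1191 − 16/2 + 1 = 1184.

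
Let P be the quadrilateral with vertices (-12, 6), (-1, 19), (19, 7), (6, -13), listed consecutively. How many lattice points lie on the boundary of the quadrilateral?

Along each edge there are gcd(|Δx|,|Δy|)+1 lattice points, so counting each shared vertex once the boundary has gcd(11,13) + gcd(20,12) + gcd(13,20) + gcd(18,19) = 1+4+1+1 = 7.

7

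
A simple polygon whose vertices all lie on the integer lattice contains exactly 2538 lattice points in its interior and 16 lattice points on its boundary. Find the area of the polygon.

By Pick's theorem, A = I + B/2 − 1 = 2538 + 16/2 − 1 = 2545.

2545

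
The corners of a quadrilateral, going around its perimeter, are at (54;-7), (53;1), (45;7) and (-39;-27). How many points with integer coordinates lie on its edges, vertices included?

6

The number of boundary lattice points is Σ gcd(|Δx|,|Δy|) = gcd(1,8) + gcd(8,6) + gcd(84,34) + gcd(93,20) = 1+2+2+1 = 6.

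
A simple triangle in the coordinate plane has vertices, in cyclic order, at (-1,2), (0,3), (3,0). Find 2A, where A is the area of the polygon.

6

Using the shoelace formula, 2A = |((-1)·3 − 0·2) + (0·0 − 3·3) + (3·2 − (-1)·0)| = 6, so the area is 3.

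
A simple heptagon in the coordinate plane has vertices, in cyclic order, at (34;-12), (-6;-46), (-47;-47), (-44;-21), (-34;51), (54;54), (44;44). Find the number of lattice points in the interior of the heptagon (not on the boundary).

By the shoelace formula, twice the signed area is |[34·(-46) − (-6)·(-12)] + [(-6)·(-47) − (-47)·(-46)] + [(-47)·(-21) − (-44)·(-47)] + [(-44)·51 − (-34)·(-21)] + [(-34)·54 − 54·51] + [54·44 − 44·54] + [44·(-12) − 34·44]| = 14169, so the area is 14169/2.
Along each edge there are gcd(|Δx|,|Δy|)+1 lattice points, so counting each shared vertex once the boundary has gcd(40,34) + gcd(41,1) + gcd(3,26) + gcd(10,72) + gcd(88,3) + gcd(10,10) + gcd(10,56) = 2+1+1+2+1+10+2 = 19.
Pick's theorem gives I = A − B/2 + 1 = 14169/2 − 19/2 + 1 = 7076.

7076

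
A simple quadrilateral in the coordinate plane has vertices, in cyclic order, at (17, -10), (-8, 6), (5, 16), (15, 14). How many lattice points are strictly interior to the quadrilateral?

345

Using the shoelace formula, 2A = |[17·6 − (-8)·(-10)] + [(-8)·16 − 5·6] + [5·14 − 15·16] + [15·(-10) − 17·14]| = 694, so the area is 347.
Summing gcd(|Δx|,|Δy|) over the edges gives the boundary count: gcd(25,16) + gcd(13,10) + gcd(10,2) + gcd(2,24) = 1+1+2+2 = 6.
Pick's theorem gives I = A − B/2 + 1 = 347 − 6/2 + 1 = 345.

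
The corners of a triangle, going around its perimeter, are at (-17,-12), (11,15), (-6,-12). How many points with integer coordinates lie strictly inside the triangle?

By the shoelace formula, twice the signed area is |((-17)·15 − 11·(-12)) + (11·(-12) − (-6)·15) + ((-6)·(-12) − (-17)·(-12))| = 297, so the area is 297/2.
Along each edge there are gcd(|Δx|,|Δy|)+1 lattice points, so counting each shared vertex once the boundary has gcd(28,27) + gcd(17,27) + gcd(11,0) = 1+1+11 = 13.
Pick's theorem gives I = A − B/2 + 1 = 297/2 − 13/2 + 1 = 143.

143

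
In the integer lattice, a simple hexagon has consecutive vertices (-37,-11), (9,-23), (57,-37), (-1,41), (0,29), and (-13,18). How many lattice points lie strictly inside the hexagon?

2689

By the shoelace formula, twice the signed area is |((-37)·(-23) − 9·(-11)) + (9·(-37) − 57·(-23)) + (57·41 − (-1)·(-37)) + ((-1)·29 − 0·41) + (0·18 − (-13)·29) + ((-13)·(-11) − (-37)·18)| = 5385, so the area is 5385/2.
Summing gcd(|Δx|,|Δy|) over the edges gives the boundary count: gcd(46,12) + gcd(48,14) + gcd(58,78) + gcd(1,12) + gcd(13,11) + gcd(24,29) = 2+2+2+1+1+1 = 9.
Pick's theorem gives I = A − B/2 + 1 = 5385/2 − 9/2 + 1 = 2689.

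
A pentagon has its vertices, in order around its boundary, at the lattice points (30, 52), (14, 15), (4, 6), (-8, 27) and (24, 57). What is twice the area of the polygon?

1664

Using the shoelace formula, 2A = |[30·15 − 14·52] + [14·6 − 4·15] + [4·27 − (-8)·6] + [(-8)·57 − 24·27] + [24·52 − 30·57]| = 1664, so the area is 832.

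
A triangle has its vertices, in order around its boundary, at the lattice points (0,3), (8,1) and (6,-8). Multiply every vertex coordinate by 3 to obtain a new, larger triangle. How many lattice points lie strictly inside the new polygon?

337

By the shoelace formula, twice the signed area is |(0·1 − 8·3) + (8·(-8) − 6·1) + (6·3 − 0·(-8))| = 76, so the area is 38.
Along each edge there are gcd(|Δx|,|Δy|)+1 lattice points, so counting each shared vertex once the boundary has gcd(8,2) + gcd(2,9) + gcd(6,11) = 2+1+1 = 4.
Scaling by 3 multiplies the area by 3² = 9 (so the new area is 342) and multiplies the boundary lattice-point count by 3, giving 12.
By Pick's theorem, the interior count of the dilated polygon is 342 − 12/2 + 1 = 337.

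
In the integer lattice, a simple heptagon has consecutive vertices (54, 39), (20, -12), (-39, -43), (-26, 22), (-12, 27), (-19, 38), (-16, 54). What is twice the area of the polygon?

By the shoelace formula, twice the signed area is |[54·(-12) − 20·39] + [20·(-43) − (-39)·(-12)] + [(-39)·22 − (-26)·(-43)] + [(-26)·27 − (-12)·22] + [(-12)·38 − (-19)·27] + [(-19)·54 − (-16)·38] + [(-16)·39 − 54·54]| = 9071, so the area is 9071/2.

9071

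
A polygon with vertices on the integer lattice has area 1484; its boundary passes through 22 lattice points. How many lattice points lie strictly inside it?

Pick's theorem A = I + B/2 − 1 rearranges to I = A − B/2 + 1 = 1484 − 22/2 + 1 = 1474.

1474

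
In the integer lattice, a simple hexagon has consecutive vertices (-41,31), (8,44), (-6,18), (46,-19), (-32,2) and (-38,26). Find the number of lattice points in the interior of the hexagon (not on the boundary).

1865

Using the shoelace formula, 2A = |((-41)·44 − 8·31) + (8·18 − (-6)·44) + ((-6)·(-19) − 46·18) + (46·2 − (-32)·(-19)) + ((-32)·26 − (-38)·2) + ((-38)·31 − (-41)·26)| = 3742, so the area is 1871.
Along each edge there are gcd(|Δx|,|Δy|)+1 lattice points, so counting each shared vertex once the boundary has gcd(49,13) + gcd(14,26) + gcd(52,37) + gcd(78,21) + gcd(6,24) + gcd(3,5) = 1+2+1+3+6+1 = 14.
By Pick's theorem A = I + B/2 − 1, so I = 1871 − 14/2 + 1 = 1865.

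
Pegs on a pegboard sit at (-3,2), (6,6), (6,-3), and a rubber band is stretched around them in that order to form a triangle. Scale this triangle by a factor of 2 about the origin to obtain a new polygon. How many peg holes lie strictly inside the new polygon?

The shoelace formula gives twice the area as |[(-3)·6 − 6·2] + [6·(-3) − 6·6] + [6·2 − (-3)·(-3)]| = 81, so the area is 81/2.
Along each edge there are gcd(|Δx|,|Δy|)+1 lattice points, so counting each shared vertex once the boundary has gcd(9,4) + gcd(0,9) + gcd(9,5) = 1+9+1 = 11.
Scaling by 2 multiplies the area by 2² = 4 (so the new area is 162) and multiplies the boundary lattice-point count by 2, giving 22.
By Pick's theorem, the interior count of the dilated polygon is 162 − 22/2 + 1 = 152.

152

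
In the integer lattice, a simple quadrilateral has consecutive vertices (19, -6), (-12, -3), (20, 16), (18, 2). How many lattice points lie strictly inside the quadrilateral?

By the shoelace formula, twice the signed area is |[19·(-3) − (-12)·(-6)] + [(-12)·16 − 20·(-3)] + [20·2 − 18·16] + [18·(-6) − 19·2]| = 655, so the area is 655/2.
Summing gcd(|Δx|,|Δy|) over the edges gives the boundary count: gcd(31,3) + gcd(32,19) + gcd(2,14) + gcd(1,8) = 1+1+2+1 = 5.
Pick's theorem gives I = A − B/2 + 1 = 655/2 − 5/2 + 1 = 326.

326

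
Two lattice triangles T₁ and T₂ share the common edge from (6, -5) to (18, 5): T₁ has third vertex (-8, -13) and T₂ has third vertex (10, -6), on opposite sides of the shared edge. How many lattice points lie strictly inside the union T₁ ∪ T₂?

46

The union is the simple quadrilateral with vertices (6, -5), (-8, -13), (18, 5), (10, -6) in order.
The shoelace formula gives twice the area as |[6·(-13) − (-8)·(-5)] + [(-8)·5 − 18·(-13)] + [18·(-6) − 10·5] + [10·(-5) − 6·(-6)]| = 96, so the area is 48.
Summing gcd(|Δx|,|Δy|) over the edges gives the boundary count: gcd(14,8) + gcd(26,18) + gcd(8,11) + gcd(4,1) = 2+2+1+1 = 6.
By Pick's theorem I = A − B/2 + 1 = 48 − 6/2 + 1 = 46.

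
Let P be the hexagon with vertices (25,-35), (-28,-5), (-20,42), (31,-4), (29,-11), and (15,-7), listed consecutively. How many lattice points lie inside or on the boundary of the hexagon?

2113

By the shoelace formula, twice the signed area is |[25·(-5) − (-28)·(-35)] + [(-28)·42 − (-20)·(-5)] + [(-20)·(-4) − 31·42] + [31·(-11) − 29·(-4)] + [29·(-7) − 15·(-11)] + [15·(-35) − 25·(-7)]| = 4216, so the area is 2108.
The number of boundary lattice points is Σ gcd(|Δx|,|Δy|) = gcd(53,30) + gcd(8,47) + gcd(51,46) + gcd(2,7) + gcd(14,4) + gcd(10,28) = 1+1+1+1+2+2 = 8.
Pick's theorem gives I = A − B/2 + 1 = 2108 − 8/2 + 1 = 2105, so the closed region contains I + B = 2105 + 8 = 2113 lattice points.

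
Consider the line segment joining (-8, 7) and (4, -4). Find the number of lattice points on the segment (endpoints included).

2

The number of lattice points on a segment between lattice points is gcd(|Δx|,|Δy|) + 1 = gcd(12,11) + 1 = 1 + 1 = 2.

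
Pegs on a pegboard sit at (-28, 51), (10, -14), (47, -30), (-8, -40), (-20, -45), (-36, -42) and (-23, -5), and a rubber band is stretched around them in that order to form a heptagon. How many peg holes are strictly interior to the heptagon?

By the shoelace formula, twice the signed area is |((-28)·(-14) − 10·51) + (10·(-30) − 47·(-14)) + (47·(-40) − (-8)·(-30)) + ((-8)·(-45) − (-20)·(-40)) + ((-20)·(-42) − (-36)·(-45)) + ((-36)·(-5) − (-23)·(-42)) + ((-23)·51 − (-28)·(-5))| = 5199, so the area is 5199/2.
Along each edge there are gcd(|Δx|,|Δy|)+1 lattice points, so counting each shared vertex once the boundary has gcd(38,65) + gcd(37,16) + gcd(55,10) + gcd(12,5) + gcd(16,3) + gcd(13,37) + gcd(5,56) = 1+1+5+1+1+1+1 = 11.
Pick's theorem gives I = A − B/2 + 1 = 5199/2 − 11/2 + 1 = 2595.

2595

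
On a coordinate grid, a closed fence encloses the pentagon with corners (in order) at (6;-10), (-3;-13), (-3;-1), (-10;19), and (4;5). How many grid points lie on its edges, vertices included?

Along each edge there are gcd(|Δx|,|Δy|)+1 lattice points, so counting each shared vertex once the boundary has gcd(9,3) + gcd(0,12) + gcd(7,20) + gcd(14,14) + gcd(2,15) = 3+12+1+14+1 = 31.

31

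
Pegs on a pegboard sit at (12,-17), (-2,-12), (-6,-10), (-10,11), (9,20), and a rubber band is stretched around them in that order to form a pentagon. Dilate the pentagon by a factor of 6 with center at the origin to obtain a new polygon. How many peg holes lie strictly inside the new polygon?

Using the shoelace formula, 2A = |[12·(-12) − (-2)·(-17)] + [(-2)·(-10) − (-6)·(-12)] + [(-6)·11 − (-10)·(-10)] + [(-10)·20 − 9·11] + [9·(-17) − 12·20]| = 1088, so the area is 544.
The number of boundary lattice points is Σ gcd(|Δx|,|Δy|) = gcd(14,5) + gcd(4,2) + gcd(4,21) + gcd(19,9) + gcd(3,37) = 1+2+1+1+1 = 6.
Scaling by 6 multiplies the area by 6² = 36 (so the new area is 19584) and multiplies the boundary lattice-point count by 6, giving 36.
By Pick's theorem, the interior count of the dilated polygon is 19584 − 36/2 + 1 = 19567.

19567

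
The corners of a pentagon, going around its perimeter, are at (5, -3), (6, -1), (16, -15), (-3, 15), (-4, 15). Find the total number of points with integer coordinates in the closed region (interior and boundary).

51

The shoelace formula gives twice the area as |(5·(-1) − 6·(-3)) + (6·(-15) − 16·(-1)) + (16·15 − (-3)·(-15)) + ((-3)·15 − (-4)·15) + ((-4)·(-3) − 5·15)| = 86, so the area is 43.
Summing gcd(|Δx|,|Δy|) over the edges gives the boundary count: gcd(1,2) + gcd(10,14) + gcd(19,30) + gcd(1,0) + gcd(9,18) = 1+2+1+1+9 = 14.
Pick's theorem gives I = A − B/2 + 1 = 43 − 14/2 + 1 = 37, so the closed region contains I + B = 37 + 14 = 51 lattice points.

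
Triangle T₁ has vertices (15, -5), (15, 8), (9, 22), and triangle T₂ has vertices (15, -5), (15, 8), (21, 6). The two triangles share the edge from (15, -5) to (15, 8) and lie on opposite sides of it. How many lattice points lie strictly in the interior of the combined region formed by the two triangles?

The union is the simple quadrilateral with vertices (15, -5), (9, 22), (15, 8), (21, 6) in order.
The shoelace formula gives twice the area as |(15·22 − 9·(-5)) + (9·8 − 15·22) + (15·6 − 21·8) + (21·(-5) − 15·6)| = 156, so the area is 78.
Summing gcd(|Δx|,|Δy|) over the edges gives the boundary count: gcd(6,27) + gcd(6,14) + gcd(6,2) + gcd(6,11) = 3+2+2+1 = 8.
By Pick's theorem I = A − B/2 + 1 = 78 − 8/2 + 1 = 75.

75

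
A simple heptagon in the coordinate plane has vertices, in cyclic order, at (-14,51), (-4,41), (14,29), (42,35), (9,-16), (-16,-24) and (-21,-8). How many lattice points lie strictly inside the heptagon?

Using the shoelace formula, 2A = |[(-14)·41 − (-4)·51] + [(-4)·29 − 14·41] + [14·35 − 42·29] + [42·(-16) − 9·35] + [9·(-24) − (-16)·(-16)] + [(-16)·(-8) − (-21)·(-24)] + [(-21)·51 − (-14)·(-8)]| = 4806, so the area is 2403.
Along each edge there are gcd(|Δx|,|Δy|)+1 lattice points, so counting each shared vertex once the boundary has gcd(10,10) + gcd(18,12) + gcd(28,6) + gcd(33,51) + gcd(25,8) + gcd(5,16) + gcd(7,59) = 10+6+2+3+1+1+1 = 24.
By Pick's theorem A = I + B/2 − 1, so I = 2403 − 24/2 + 1 = 2392.

2392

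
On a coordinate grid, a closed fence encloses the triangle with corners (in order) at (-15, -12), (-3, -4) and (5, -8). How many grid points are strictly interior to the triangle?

The shoelace formula gives twice the area as |[(-15)·(-4) − (-3)·(-12)] + [(-3)·(-8) − 5·(-4)] + [5·(-12) − (-15)·(-8)]| = 112, so the area is 56.
Summing gcd(|Δx|,|Δy|) over the edges gives the boundary count: gcd(12,8) + gcd(8,4) + gcd(20,4) = 4+4+4 = 12.
By Pick's theorem A = I + B/2 − 1, so I = 56 − 12/2 + 1 = 51.

51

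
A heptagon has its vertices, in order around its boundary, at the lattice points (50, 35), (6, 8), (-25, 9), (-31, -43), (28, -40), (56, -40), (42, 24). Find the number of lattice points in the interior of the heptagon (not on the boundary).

4311

Using the shoelace formula, 2A = |(50·8 − 6·35) + (6·9 − (-25)·8) + ((-25)·(-43) − (-31)·9) + ((-31)·(-40) − 28·(-43)) + (28·(-40) − 56·(-40)) + (56·24 − 42·(-40)) + (42·35 − 50·24)| = 8656, so the area is 4328.
Summing gcd(|Δx|,|Δy|) over the edges gives the boundary count: gcd(44,27) + gcd(31,1) + gcd(6,52) + gcd(59,3) + gcd(28,0) + gcd(14,64) + gcd(8,11) = 1+1+2+1+28+2+1 = 36.
By Pick's theorem A = I + B/2 − 1, so I = 4328 − 36/2 + 1 = 4311.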